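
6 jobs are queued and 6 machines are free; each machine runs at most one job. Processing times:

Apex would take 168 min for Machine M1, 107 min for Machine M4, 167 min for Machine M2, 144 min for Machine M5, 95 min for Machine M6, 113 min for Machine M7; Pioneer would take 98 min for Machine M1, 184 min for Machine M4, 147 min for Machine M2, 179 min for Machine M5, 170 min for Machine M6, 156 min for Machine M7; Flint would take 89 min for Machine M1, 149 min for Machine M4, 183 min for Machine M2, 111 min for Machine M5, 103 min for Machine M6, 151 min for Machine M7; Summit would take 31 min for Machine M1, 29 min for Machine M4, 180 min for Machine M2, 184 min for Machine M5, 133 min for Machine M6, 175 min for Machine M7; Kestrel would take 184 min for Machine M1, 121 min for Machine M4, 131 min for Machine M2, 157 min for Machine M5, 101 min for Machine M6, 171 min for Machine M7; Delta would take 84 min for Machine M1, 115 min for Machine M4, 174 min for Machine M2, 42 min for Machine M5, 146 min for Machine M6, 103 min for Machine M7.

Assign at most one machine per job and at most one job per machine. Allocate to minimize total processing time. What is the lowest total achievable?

Optimal: Apex→Machine M7 (113 min), Pioneer→Machine M1 (98 min), Flint→Machine M6 (103 min), Summit→Machine M4 (29 min), Kestrel→Machine M2 (131 min), Delta→Machine M5 (42 min) — total 113+98+103+29+131+42 = 516 min.
Column-greedy (each machine in turn goes to its cheapest remaining job) gives 570 min, worse by 54.
Checked against all permutations: 516 min is optimal.

Min total: 516 min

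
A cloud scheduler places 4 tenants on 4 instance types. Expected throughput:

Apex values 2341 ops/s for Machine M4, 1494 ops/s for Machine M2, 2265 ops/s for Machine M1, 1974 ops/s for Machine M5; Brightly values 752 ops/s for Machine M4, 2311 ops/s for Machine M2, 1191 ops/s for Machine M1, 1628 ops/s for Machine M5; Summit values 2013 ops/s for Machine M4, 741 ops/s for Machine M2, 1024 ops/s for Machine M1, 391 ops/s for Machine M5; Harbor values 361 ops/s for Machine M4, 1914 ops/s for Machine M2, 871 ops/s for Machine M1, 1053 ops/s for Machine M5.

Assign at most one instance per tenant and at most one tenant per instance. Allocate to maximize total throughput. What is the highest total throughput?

This is the linear assignment problem.
Optimal: Apex→Machine M1 (2265 ops/s), Brightly→Machine M5 (1628 ops/s), Summit→Machine M4 (2013 ops/s), Harbor→Machine M2 (1914 ops/s) — total 2265+1628+2013+1914 = 7820 ops/s.
Column-greedy (each instance in turn goes to its best remaining tenant) gives 6729 ops/s, worse by 1091.
Swapping Harbor↔Brightly (Harbor→Machine M5 1053 ops/s, Brightly→Machine M2 2311 ops/s) loses 178.
No other one-to-one assignment exceeds 7820 ops/s.

Max total: 7820 ops/s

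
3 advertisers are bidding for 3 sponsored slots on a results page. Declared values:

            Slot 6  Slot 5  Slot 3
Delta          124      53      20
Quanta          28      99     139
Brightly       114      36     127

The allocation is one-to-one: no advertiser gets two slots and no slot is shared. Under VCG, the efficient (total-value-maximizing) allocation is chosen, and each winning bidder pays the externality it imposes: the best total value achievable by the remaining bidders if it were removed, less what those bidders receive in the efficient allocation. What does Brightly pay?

Efficient allocation: Delta→Slot 6 ($124), Quanta→Slot 5 ($99), Brightly→Slot 3 ($127); total welfare W = $350.
Brightly receives Slot 3 at value $127, so the others get W − 127 = $223.
Without Brightly: best allocation of the remaining 2 bidders over all 3 slots is Delta→Slot 6 ($124), Quanta→Slot 3 ($139), total $263.
VCG payment = (others' best without Brightly) − (others' welfare with Brightly) = 263 − 223 = $40.

Brightly pays $40.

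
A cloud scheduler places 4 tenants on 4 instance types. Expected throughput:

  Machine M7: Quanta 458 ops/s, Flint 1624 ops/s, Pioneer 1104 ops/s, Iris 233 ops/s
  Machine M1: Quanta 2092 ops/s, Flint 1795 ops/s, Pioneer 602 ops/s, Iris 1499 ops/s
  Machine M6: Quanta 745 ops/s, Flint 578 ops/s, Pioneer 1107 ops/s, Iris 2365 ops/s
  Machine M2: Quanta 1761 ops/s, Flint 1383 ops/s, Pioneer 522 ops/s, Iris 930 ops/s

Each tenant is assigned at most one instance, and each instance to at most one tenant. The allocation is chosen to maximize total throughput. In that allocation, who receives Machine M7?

This is a one-to-one assignment (maximum-weight bipartite matching).
Optimal: Quanta→Machine M2 (1761 ops/s), Flint→Machine M1 (1795 ops/s), Pioneer→Machine M7 (1104 ops/s), Iris→Machine M6 (2365 ops/s) — total 1761+1795+1104+2365 = 7025 ops/s.
Next-best assignment: Quanta→Machine M1, Flint→Machine M2, Pioneer→Machine M7, Iris→Machine M6 = 6944 ops/s.
Pioneer's own top instance is Machine M6 (1107 ops/s), but forcing Pioneer→Machine M6 and reassigning the rest optimally gives only 5991 ops/s — worse by 1034.

Pioneer receives Machine M7.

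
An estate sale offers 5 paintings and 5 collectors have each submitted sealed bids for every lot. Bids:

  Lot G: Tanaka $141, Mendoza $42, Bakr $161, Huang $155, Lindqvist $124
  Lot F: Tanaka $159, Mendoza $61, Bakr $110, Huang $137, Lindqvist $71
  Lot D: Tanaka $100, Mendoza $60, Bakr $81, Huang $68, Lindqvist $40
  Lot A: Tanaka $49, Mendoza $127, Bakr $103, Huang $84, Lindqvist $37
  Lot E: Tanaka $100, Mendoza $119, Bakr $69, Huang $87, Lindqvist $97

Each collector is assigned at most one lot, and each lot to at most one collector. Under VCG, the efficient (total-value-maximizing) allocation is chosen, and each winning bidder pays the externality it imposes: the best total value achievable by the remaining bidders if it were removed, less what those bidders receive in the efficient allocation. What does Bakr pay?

Efficient allocation: Tanaka→Lot D ($100), Mendoza→Lot A ($127), Bakr→Lot G ($161), Huang→Lot F ($137), Lindqvist→Lot E ($97); total welfare W = $622.
Bakr receives Lot G at value $161, so the others get W − 161 = $461.
Without Bakr: best allocation of the remaining 4 bidders over all 5 lots is Tanaka→Lot F ($159), Mendoza→Lot A ($127), Huang→Lot G ($155), Lindqvist→Lot E ($97), total $538.
VCG payment = (others' best without Bakr) − (others' welfare with Bakr) = 538 − 461 = $77.

Bakr pays $77.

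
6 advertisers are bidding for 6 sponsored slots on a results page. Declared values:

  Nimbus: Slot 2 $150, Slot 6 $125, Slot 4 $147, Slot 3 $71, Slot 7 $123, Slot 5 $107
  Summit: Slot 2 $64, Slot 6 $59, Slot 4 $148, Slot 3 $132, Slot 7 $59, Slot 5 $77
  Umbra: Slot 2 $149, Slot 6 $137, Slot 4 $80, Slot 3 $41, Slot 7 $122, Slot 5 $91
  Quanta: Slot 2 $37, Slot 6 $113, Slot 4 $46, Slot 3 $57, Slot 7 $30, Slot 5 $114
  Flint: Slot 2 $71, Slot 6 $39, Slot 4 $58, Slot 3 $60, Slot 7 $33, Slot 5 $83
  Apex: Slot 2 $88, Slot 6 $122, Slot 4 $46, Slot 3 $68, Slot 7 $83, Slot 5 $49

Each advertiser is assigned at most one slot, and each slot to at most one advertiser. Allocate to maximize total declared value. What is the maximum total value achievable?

Maximum total: $716

This is the linear assignment problem.
Optimal: Nimbus→Slot 2 ($150), Summit→Slot 4 ($148), Umbra→Slot 7 ($122), Quanta→Slot 5 ($114), Flint→Slot 3 ($60), Apex→Slot 6 ($122) — total 150+148+122+114+60+122 = $716.
Row-greedy (each advertiser in turn takes its best remaining slot) gives $692, worse by 24.
Swapping Summit↔Nimbus (Summit→Slot 2 $64, Nimbus→Slot 4 $147) loses 87.
No other one-to-one assignment exceeds $716.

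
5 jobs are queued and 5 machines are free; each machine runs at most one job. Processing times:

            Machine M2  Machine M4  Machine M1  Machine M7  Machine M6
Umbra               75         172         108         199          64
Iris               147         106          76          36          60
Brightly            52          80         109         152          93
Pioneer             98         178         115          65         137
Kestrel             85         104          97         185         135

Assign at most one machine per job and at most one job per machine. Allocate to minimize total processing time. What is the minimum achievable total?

Optimal: Umbra→Machine M6 (64 min), Iris→Machine M1 (76 min), Brightly→Machine M2 (52 min), Pioneer→Machine M7 (65 min), Kestrel→Machine M4 (104 min) — total 64+76+52+65+104 = 361 min.
Row-greedy (each job in turn takes its cheapest remaining machine) gives 371 min, worse by 10.
Next-best assignment: Umbra→Machine M6, Iris→Machine M1, Brightly→Machine M4, Pioneer→Machine M7, Kestrel→Machine M2 = 370 min.
Every other assignment is strictly worse.

Min total: 361 min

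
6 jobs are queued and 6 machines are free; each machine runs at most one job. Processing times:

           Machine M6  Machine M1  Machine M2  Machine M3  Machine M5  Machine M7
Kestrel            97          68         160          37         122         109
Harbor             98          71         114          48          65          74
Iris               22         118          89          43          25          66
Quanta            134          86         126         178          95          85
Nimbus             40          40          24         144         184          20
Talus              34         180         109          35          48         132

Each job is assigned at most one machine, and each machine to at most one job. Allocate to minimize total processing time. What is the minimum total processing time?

Treat this as an assignment problem: match each job to one machine.
Optimal: Kestrel→Machine M3 (37 min), Harbor→Machine M1 (71 min), Iris→Machine M5 (25 min), Quanta→Machine M7 (85 min), Nimbus→Machine M2 (24 min), Talus→Machine M6 (34 min) — total 37+71+25+85+24+34 = 276 min.
Row-greedy (each job in turn takes its cheapest remaining machine) gives 413 min, worse by 137.
Swapping Kestrel↔Iris (Kestrel→Machine M5 122 min, Iris→Machine M3 43 min) adds 103.

Minimum total: 276 min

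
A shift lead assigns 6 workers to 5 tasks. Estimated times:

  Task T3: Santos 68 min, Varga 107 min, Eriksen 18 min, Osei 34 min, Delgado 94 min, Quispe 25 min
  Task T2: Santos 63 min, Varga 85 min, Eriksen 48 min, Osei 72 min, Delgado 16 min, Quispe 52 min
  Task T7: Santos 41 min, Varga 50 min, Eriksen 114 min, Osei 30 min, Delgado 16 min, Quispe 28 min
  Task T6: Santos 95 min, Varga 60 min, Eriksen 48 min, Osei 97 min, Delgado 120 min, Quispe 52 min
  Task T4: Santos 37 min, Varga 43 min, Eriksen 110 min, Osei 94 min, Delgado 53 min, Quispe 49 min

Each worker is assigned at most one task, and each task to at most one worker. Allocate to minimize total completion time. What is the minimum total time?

This is the linear assignment problem.
Optimal: Eriksen→Task T3 (18 min), Delgado→Task T2 (16 min), Osei→Task T7 (30 min), Quispe→Task T6 (52 min), Santos→Task T4 (37 min) — total 18+16+30+52+37 = 153 min.
Min-entry greedy (repeatedly take the single cheapest remaining cell) gives 159 min, worse by 6.
Next-best assignment: Quispe→Task T3, Delgado→Task T2, Osei→Task T7, Eriksen→Task T6, Santos→Task T4 = 156 min.

Min total: 153 min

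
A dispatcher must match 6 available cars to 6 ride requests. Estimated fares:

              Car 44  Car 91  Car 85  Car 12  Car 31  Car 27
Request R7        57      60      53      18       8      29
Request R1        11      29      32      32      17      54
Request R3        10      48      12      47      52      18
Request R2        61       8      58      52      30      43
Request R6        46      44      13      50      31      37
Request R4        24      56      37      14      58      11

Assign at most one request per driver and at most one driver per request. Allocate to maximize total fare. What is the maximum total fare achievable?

Optimal: Car 44→Request R7 ($57), Car 91→Request R4 ($56), Car 85→Request R2 ($58), Car 12→Request R6 ($50), Car 31→Request R3 ($52), Car 27→Request R1 ($54) — total 57+56+58+50+52+54 = $327.
Column-greedy (each request in turn goes to its best remaining driver) gives $314, worse by 13.
Swapping Car 31↔Car 85 (Car 31→Request R2 $30, Car 85→Request R3 $12) loses 68.
No other one-to-one assignment exceeds $327.

Max total: $327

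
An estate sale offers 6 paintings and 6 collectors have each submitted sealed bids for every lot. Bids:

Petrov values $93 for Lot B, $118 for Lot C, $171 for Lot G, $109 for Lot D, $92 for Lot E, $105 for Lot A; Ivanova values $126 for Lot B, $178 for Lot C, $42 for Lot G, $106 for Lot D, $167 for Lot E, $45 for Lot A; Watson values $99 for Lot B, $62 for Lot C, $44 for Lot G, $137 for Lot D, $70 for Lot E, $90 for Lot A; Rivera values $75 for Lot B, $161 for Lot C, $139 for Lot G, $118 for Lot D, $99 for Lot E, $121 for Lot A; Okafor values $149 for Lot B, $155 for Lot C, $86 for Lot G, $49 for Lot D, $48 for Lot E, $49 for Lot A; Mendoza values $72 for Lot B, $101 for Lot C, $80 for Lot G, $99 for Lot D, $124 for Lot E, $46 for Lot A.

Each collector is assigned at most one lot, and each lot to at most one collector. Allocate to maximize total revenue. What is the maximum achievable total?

Max total: $880

Optimal: Petrov→Lot G ($171), Ivanova→Lot C ($178), Watson→Lot D ($137), Rivera→Lot A ($121), Okafor→Lot B ($149), Mendoza→Lot E ($124) — total 171+178+137+121+149+124 = $880.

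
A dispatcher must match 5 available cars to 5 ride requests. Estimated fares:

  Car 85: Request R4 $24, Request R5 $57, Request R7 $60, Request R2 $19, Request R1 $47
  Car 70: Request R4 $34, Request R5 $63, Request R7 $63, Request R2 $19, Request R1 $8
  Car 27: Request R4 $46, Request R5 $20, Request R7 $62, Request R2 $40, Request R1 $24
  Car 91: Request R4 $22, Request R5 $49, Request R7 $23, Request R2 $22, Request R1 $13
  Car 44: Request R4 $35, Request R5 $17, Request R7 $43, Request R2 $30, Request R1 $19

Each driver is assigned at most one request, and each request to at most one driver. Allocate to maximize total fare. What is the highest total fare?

Optimal: Car 85→Request R1 ($47), Car 70→Request R7 ($63), Car 27→Request R4 ($46), Car 91→Request R5 ($49), Car 44→Request R2 ($30) — total 47+63+46+49+30 = $235.
Max-entry greedy (repeatedly take the single best remaining cell) gives $229, worse by 6.

Max total: $235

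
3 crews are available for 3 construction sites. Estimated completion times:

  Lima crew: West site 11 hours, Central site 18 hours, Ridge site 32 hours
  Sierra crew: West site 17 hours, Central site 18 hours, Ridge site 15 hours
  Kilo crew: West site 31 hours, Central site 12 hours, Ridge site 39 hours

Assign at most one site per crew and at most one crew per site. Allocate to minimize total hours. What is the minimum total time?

Optimal: Lima crew→West site (11 hours), Sierra crew→Ridge site (15 hours), Kilo crew→Central site (12 hours) — total 11+15+12 = 38 hours.
No other one-to-one assignment undercuts 38 hours.

Min total: 38 hours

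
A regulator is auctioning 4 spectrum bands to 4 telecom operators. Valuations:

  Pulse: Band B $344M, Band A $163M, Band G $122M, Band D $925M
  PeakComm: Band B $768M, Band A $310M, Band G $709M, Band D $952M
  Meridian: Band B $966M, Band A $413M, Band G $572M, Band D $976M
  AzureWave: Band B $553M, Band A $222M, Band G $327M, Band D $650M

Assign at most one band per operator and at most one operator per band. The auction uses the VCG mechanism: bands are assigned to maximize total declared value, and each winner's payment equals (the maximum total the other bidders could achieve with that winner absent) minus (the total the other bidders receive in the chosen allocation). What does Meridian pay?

Meridian pays $331M.

Efficient allocation: Pulse→Band D ($925M), PeakComm→Band G ($709M), Meridian→Band B ($966M), AzureWave→Band A ($222M); total welfare W = $2822M.
Meridian receives Band B at value $966M, so the others get W − 966 = $1856M.
Without Meridian: best allocation of the remaining 3 bidders over all 4 bands is Pulse→Band D ($925M), PeakComm→Band G ($709M), AzureWave→Band B ($553M), total $2187M.
VCG payment = (others' best without Meridian) − (others' welfare with Meridian) = 2187 − 1856 = $331M.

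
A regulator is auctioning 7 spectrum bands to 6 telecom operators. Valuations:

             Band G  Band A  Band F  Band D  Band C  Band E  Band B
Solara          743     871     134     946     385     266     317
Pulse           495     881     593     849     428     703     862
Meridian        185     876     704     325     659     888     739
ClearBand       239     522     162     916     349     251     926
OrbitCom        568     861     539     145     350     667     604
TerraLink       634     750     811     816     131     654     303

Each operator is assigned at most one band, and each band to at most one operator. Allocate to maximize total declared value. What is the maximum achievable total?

Maximum total: $5081M

This is the linear assignment problem.
Optimal: Solara→Band G ($743M), Pulse→Band B ($862M), Meridian→Band E ($888M), ClearBand→Band D ($916M), OrbitCom→Band A ($861M), TerraLink→Band F ($811M) — total 743+862+888+916+861+811 = $5081M.
Max-entry greedy (repeatedly take the single best remaining cell) gives $5020M, worse by 61.
Next-best assignment: Solara→Band G, Pulse→Band D, Meridian→Band E, ClearBand→Band B, OrbitCom→Band A, TerraLink→Band F = $5078M.
Swapping TerraLink↔Meridian (TerraLink→Band E $654M, Meridian→Band F $704M) loses 341.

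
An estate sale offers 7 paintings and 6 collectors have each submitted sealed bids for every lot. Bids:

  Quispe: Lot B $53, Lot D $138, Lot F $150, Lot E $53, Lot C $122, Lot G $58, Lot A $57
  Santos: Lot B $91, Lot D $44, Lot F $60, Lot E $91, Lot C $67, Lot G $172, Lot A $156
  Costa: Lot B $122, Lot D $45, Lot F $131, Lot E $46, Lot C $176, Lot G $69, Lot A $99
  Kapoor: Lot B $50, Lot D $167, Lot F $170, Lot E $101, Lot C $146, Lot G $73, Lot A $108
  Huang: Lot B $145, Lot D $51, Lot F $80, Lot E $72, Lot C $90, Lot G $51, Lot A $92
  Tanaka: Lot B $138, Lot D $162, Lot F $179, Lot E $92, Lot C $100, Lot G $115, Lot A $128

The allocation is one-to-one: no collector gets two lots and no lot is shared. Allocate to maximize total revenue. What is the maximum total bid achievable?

Optimal: Quispe→Lot F ($150), Santos→Lot G ($172), Costa→Lot C ($176), Kapoor→Lot D ($167), Huang→Lot B ($145), Tanaka→Lot A ($128) — total 150+172+176+167+145+128 = $938.
Column-greedy (each lot in turn goes to its best remaining collector) gives $816, worse by 122.

Max total: $938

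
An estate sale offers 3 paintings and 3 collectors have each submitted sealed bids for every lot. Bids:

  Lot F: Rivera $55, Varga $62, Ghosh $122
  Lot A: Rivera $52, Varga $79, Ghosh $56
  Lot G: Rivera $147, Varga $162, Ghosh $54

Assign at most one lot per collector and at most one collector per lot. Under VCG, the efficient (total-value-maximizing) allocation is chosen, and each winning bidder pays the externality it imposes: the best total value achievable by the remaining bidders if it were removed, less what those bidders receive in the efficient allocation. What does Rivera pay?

Rivera pays $83.

Efficient allocation: Rivera→Lot G ($147), Varga→Lot A ($79), Ghosh→Lot F ($122); total welfare W = $348.
Rivera receives Lot G at value $147, so the others get W − 147 = $201.
Without Rivera: best allocation of the remaining 2 bidders over all 3 lots is Varga→Lot G ($162), Ghosh→Lot F ($122), total $284.
VCG payment = (others' best without Rivera) − (others' welfare with Rivera) = 284 − 201 = $83.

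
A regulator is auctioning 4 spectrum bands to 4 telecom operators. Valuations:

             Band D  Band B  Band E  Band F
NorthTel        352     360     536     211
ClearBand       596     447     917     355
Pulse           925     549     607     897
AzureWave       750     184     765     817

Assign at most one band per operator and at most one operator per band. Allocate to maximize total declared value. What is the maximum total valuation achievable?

Optimal: NorthTel→Band B ($360M), ClearBand→Band E ($917M), Pulse→Band D ($925M), AzureWave→Band F ($817M) — total 360+917+925+817 = $3019M.
Row-greedy (each operator in turn takes its best remaining band) gives $2213M, worse by 806.

Maximum total: $3019M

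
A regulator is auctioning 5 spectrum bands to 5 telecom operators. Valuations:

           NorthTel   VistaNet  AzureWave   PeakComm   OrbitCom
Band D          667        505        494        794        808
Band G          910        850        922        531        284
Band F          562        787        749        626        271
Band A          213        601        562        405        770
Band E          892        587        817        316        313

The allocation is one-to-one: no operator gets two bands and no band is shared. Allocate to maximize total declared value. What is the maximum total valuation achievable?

Maximum total: $4165M

Optimal: NorthTel→Band E ($892M), VistaNet→Band F ($787M), AzureWave→Band G ($922M), PeakComm→Band D ($794M), OrbitCom→Band A ($770M) — total 892+787+922+794+770 = $4165M.
Max-entry greedy (repeatedly take the single best remaining cell) gives $3814M, worse by 351.
Next-best assignment: NorthTel→Band G, VistaNet→Band F, AzureWave→Band E, PeakComm→Band D, OrbitCom→Band A = $4078M.
Every other assignment is strictly worse.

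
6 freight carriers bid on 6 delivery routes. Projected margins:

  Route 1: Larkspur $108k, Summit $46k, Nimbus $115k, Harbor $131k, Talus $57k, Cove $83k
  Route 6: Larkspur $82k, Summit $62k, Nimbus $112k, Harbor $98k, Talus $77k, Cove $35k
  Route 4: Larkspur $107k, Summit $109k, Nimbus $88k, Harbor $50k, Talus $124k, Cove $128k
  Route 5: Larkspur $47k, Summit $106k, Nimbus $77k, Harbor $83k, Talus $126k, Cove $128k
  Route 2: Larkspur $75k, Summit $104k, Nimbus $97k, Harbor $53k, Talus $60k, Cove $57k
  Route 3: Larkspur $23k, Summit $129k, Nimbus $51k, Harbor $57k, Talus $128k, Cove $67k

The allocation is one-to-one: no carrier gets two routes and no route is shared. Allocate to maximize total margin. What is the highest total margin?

Max total: $710k

Optimal: Larkspur→Route 4 ($107k), Summit→Route 2 ($104k), Nimbus→Route 6 ($112k), Harbor→Route 1 ($131k), Talus→Route 3 ($128k), Cove→Route 5 ($128k) — total 107+104+112+131+128+128 = $710k.
Column-greedy (each route in turn goes to its best remaining carrier) gives $624k, worse by 86.
No other one-to-one assignment exceeds $710k.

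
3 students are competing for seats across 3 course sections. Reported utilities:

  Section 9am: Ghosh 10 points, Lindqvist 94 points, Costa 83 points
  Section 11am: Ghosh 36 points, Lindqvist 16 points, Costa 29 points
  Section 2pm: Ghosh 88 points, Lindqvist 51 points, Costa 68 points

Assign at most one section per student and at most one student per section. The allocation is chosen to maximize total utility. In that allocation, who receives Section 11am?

Costa receives Section 11am.

This is the linear assignment problem.
Optimal: Ghosh→Section 2pm (88 points), Lindqvist→Section 9am (94 points), Costa→Section 11am (29 points) — total 88+94+29 = 211 points.
Next-best assignment: Ghosh→Section 11am, Lindqvist→Section 9am, Costa→Section 2pm = 198 points.
Costa's own top section is Section 9am (83 points), but forcing Costa→Section 9am and reassigning the rest optimally gives only 187 points — worse by 24.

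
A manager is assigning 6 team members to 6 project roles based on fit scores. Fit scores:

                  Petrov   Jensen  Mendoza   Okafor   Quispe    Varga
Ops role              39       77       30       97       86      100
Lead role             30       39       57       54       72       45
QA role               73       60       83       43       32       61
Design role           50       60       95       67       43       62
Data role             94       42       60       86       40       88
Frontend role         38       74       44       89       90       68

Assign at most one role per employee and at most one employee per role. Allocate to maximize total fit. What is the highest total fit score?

Maximum total: 510 pts

This is a one-to-one assignment (maximum-weight bipartite matching).
Optimal: Petrov→Data role (94 pts), Jensen→QA role (60 pts), Mendoza→Design role (95 pts), Okafor→Frontend role (89 pts), Quispe→Lead role (72 pts), Varga→Ops role (100 pts) — total 94+60+95+89+72+100 = 510 pts.
Max-entry greedy (repeatedly take the single best remaining cell) gives 493 pts, worse by 17.
Swapping Okafor↔Quispe (Okafor→Lead role 54 pts, Quispe→Frontend role 90 pts) loses 17.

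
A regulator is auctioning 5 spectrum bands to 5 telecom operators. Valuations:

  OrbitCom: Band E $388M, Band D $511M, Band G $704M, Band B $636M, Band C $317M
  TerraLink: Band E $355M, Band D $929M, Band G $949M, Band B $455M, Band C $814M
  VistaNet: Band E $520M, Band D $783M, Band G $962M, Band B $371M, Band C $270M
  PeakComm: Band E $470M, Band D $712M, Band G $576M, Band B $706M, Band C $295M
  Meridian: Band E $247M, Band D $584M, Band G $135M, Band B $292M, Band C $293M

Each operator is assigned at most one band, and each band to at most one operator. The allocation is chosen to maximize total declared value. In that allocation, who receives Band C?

TerraLink receives Band C.

This is the linear assignment problem.
Optimal: OrbitCom→Band B ($636M), TerraLink→Band C ($814M), VistaNet→Band G ($962M), PeakComm→Band E ($470M), Meridian→Band D ($584M) — total 636+814+962+470+584 = $3466M.
Row-greedy (each operator in turn takes its best remaining band) gives $3152M, worse by 314.
Swapping VistaNet↔PeakComm (VistaNet→Band E $520M, PeakComm→Band G $576M) loses 336.
TerraLink's own top band is Band G ($949M), but forcing TerraLink→Band G and reassigning the rest optimally gives only $3131M — worse by 335.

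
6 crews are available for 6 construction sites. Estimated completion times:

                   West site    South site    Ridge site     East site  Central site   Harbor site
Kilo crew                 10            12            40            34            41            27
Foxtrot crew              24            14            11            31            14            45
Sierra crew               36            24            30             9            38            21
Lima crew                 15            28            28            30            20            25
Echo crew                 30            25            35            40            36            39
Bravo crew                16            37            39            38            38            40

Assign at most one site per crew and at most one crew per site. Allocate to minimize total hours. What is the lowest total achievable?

This is a one-to-one assignment (minimum-cost bipartite matching).
Optimal: Kilo crew→South site (12 hours), Foxtrot crew→Ridge site (11 hours), Sierra crew→East site (9 hours), Lima crew→Central site (20 hours), Echo crew→Harbor site (39 hours), Bravo crew→West site (16 hours) — total 12+11+9+20+39+16 = 107 hours.
Row-greedy (each crew in turn takes its cheapest remaining site) gives 115 hours, worse by 8.

Min total: 107 hours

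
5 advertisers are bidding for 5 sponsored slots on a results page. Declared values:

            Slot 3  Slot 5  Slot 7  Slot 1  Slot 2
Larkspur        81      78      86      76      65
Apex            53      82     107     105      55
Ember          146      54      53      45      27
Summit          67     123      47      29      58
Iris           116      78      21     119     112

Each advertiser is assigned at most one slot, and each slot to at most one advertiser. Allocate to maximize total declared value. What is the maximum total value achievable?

This is a one-to-one assignment (maximum-weight bipartite matching).
Optimal: Larkspur→Slot 7 ($86), Apex→Slot 1 ($105), Ember→Slot 3 ($146), Summit→Slot 5 ($123), Iris→Slot 2 ($112) — total 86+105+146+123+112 = $572.
Checked against all permutations: $572 is optimal.

Max total: $572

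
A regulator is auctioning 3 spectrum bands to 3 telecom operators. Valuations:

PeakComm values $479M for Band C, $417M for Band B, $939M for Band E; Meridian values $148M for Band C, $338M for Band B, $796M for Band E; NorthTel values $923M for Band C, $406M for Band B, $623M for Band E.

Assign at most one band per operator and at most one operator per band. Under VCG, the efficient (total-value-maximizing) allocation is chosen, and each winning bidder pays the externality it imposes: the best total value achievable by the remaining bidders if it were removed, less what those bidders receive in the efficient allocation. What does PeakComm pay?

Efficient allocation: PeakComm→Band E ($939M), Meridian→Band B ($338M), NorthTel→Band C ($923M); total welfare W = $2200M.
PeakComm receives Band E at value $939M, so the others get W − 939 = $1261M.
Without PeakComm: best allocation of the remaining 2 bidders over all 3 bands is Meridian→Band E ($796M), NorthTel→Band C ($923M), total $1719M.
VCG payment = (others' best without PeakComm) − (others' welfare with PeakComm) = 1719 − 1261 = $458M.

PeakComm pays $458M.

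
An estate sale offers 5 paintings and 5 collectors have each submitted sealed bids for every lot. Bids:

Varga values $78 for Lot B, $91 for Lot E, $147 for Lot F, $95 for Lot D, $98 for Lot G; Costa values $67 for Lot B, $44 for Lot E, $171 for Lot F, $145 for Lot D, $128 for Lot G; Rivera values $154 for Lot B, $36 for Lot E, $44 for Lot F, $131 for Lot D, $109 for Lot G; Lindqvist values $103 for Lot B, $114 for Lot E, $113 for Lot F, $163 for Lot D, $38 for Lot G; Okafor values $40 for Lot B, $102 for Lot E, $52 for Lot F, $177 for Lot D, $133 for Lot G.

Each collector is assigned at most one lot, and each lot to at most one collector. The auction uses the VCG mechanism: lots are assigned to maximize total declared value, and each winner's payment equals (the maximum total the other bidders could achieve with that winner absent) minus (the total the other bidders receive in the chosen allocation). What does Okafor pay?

Efficient allocation: Varga→Lot F ($147), Costa→Lot G ($128), Rivera→Lot B ($154), Lindqvist→Lot E ($114), Okafor→Lot D ($177); total welfare W = $720.
Okafor receives Lot D at value $177, so the others get W − 177 = $543.
Without Okafor: best allocation of the remaining 4 bidders over all 5 lots is Varga→Lot F ($147), Costa→Lot G ($128), Rivera→Lot B ($154), Lindqvist→Lot D ($163), total $592.
VCG payment = (others' best without Okafor) − (others' welfare with Okafor) = 592 − 543 = $49.

Okafor pays $49.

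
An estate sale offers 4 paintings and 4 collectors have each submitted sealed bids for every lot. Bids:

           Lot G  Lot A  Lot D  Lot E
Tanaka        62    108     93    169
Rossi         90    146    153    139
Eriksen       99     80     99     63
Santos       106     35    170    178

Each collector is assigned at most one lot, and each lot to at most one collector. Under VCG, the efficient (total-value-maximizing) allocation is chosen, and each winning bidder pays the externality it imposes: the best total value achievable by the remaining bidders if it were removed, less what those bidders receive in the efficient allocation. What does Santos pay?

Santos pays $7.

Efficient allocation: Tanaka→Lot E ($169), Rossi→Lot A ($146), Eriksen→Lot G ($99), Santos→Lot D ($170); total welfare W = $584.
Santos receives Lot D at value $170, so the others get W − 170 = $414.
Without Santos: best allocation of the remaining 3 bidders over all 4 lots is Tanaka→Lot E ($169), Rossi→Lot D ($153), Eriksen→Lot G ($99), total $421.
VCG payment = (others' best without Santos) − (others' welfare with Santos) = 421 − 414 = $7.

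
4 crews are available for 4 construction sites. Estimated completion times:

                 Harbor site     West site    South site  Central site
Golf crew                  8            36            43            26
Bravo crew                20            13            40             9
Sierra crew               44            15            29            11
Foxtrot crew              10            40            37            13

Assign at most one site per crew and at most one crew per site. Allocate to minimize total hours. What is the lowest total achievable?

Treat this as an assignment problem: match each crew to one site.
Optimal: Golf crew→Harbor site (8 hours), Bravo crew→West site (13 hours), Sierra crew→South site (29 hours), Foxtrot crew→Central site (13 hours) — total 8+13+29+13 = 63 hours.
Next-best assignment: Golf crew→Harbor site, Bravo crew→West site, Sierra crew→Central site, Foxtrot crew→South site = 69 hours.
No other one-to-one assignment undercuts 63 hours.

Min total: 63 hours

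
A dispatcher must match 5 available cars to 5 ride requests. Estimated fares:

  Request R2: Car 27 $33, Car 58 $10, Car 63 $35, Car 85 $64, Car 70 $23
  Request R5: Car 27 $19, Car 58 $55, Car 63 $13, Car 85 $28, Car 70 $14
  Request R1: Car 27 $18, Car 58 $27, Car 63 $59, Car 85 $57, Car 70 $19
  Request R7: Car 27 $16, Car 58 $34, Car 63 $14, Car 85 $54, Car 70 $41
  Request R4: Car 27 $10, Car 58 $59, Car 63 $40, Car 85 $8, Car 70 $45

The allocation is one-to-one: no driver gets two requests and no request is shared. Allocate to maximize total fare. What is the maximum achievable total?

Optimal: Car 27→Request R2 ($33), Car 58→Request R5 ($55), Car 63→Request R1 ($59), Car 85→Request R7 ($54), Car 70→Request R4 ($45) — total 33+55+59+54+45 = $246.
Row-greedy (each driver in turn takes its best remaining request) gives $219, worse by 27.
Every other assignment is strictly worse.

Max total: $246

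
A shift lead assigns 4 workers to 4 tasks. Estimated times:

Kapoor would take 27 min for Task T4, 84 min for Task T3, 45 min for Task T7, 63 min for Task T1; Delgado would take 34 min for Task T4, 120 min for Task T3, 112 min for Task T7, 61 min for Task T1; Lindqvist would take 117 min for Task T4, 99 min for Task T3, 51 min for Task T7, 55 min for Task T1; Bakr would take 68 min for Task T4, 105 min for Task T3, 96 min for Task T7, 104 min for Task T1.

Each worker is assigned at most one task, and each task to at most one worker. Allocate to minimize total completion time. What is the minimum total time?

Optimal: Kapoor→Task T7 (45 min), Delgado→Task T4 (34 min), Lindqvist→Task T1 (55 min), Bakr→Task T3 (105 min) — total 45+34+55+105 = 239 min.
Row-greedy (each worker in turn takes its cheapest remaining task) gives 244 min, worse by 5.
Next-best assignment: Kapoor→Task T4, Delgado→Task T1, Lindqvist→Task T7, Bakr→Task T3 = 244 min.
Checked against all permutations: 239 min is optimal.

Min total: 239 min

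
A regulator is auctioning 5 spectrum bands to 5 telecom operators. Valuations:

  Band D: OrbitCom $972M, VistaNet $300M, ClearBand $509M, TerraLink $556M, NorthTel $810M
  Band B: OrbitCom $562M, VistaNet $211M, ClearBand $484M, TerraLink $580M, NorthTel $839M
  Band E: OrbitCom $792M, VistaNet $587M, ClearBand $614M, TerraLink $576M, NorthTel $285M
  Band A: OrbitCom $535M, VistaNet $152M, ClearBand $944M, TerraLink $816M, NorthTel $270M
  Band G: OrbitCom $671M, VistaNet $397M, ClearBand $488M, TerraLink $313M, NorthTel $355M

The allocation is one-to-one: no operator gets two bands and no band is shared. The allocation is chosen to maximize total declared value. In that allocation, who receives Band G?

Optimal: OrbitCom→Band D ($972M), VistaNet→Band G ($397M), ClearBand→Band A ($944M), TerraLink→Band E ($576M), NorthTel→Band B ($839M) — total 972+397+944+576+839 = $3728M.
Max-entry greedy (repeatedly take the single best remaining cell) gives $3655M, worse by 73.
Swapping OrbitCom↔TerraLink (OrbitCom→Band E $792M, TerraLink→Band D $556M) loses 200.
VistaNet's own top band is Band E ($587M), but forcing VistaNet→Band E and reassigning the rest optimally gives only $3702M — worse by 26.

VistaNet receives Band G.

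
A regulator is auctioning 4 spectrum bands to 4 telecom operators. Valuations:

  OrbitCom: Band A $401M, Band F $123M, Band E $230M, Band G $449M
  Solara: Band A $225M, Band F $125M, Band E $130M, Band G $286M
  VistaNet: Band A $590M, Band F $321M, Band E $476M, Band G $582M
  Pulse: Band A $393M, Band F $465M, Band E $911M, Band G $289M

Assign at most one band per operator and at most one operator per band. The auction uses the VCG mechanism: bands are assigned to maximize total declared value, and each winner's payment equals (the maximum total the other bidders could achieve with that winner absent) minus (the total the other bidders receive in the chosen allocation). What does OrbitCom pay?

Efficient allocation: OrbitCom→Band G ($449M), Solara→Band F ($125M), VistaNet→Band A ($590M), Pulse→Band E ($911M); total welfare W = $2075M.
OrbitCom receives Band G at value $449M, so the others get W − 449 = $1626M.
Without OrbitCom: best allocation of the remaining 3 bidders over all 4 bands is Solara→Band G ($286M), VistaNet→Band A ($590M), Pulse→Band E ($911M), total $1787M.
VCG payment = (others' best without OrbitCom) − (others' welfare with OrbitCom) = 1787 − 1626 = $161M.

OrbitCom pays $161M.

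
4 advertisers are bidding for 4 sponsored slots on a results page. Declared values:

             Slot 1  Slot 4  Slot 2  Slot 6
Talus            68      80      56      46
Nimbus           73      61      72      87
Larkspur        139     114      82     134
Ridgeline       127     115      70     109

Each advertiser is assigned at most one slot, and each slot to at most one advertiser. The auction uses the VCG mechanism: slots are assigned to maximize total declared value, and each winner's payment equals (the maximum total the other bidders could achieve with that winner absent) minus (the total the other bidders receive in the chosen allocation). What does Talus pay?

Talus pays $8.

Efficient allocation: Talus→Slot 4 ($80), Nimbus→Slot 2 ($72), Larkspur→Slot 6 ($134), Ridgeline→Slot 1 ($127); total welfare W = $413.
Talus receives Slot 4 at value $80, so the others get W − 80 = $333.
Without Talus: best allocation of the remaining 3 bidders over all 4 slots is Nimbus→Slot 6 ($87), Larkspur→Slot 1 ($139), Ridgeline→Slot 4 ($115), total $341.
VCG payment = (others' best without Talus) − (others' welfare with Talus) = 341 − 333 = $8.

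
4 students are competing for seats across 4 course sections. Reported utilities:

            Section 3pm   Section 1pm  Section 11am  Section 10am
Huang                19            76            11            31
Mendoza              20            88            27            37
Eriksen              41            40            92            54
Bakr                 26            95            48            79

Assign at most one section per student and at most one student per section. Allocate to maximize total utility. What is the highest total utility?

Max total: 278 points

Optimal: Huang→Section 3pm (19 points), Mendoza→Section 1pm (88 points), Eriksen→Section 11am (92 points), Bakr→Section 10am (79 points) — total 19+88+92+79 = 278 points.
Next-best assignment: Huang→Section 1pm, Mendoza→Section 3pm, Eriksen→Section 11am, Bakr→Section 10am = 267 points.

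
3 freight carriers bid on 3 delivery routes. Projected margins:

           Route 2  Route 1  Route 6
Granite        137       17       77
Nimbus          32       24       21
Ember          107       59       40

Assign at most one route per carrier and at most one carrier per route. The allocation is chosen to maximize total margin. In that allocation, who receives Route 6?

Nimbus receives Route 6.

Optimal: Granite→Route 2 ($137k), Nimbus→Route 6 ($21k), Ember→Route 1 ($59k) — total 137+21+59 = $217k.
Every other assignment is strictly worse.
Nimbus's own top route is Route 2 ($32k), but forcing Nimbus→Route 2 and reassigning the rest optimally gives only $168k — worse by 49.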